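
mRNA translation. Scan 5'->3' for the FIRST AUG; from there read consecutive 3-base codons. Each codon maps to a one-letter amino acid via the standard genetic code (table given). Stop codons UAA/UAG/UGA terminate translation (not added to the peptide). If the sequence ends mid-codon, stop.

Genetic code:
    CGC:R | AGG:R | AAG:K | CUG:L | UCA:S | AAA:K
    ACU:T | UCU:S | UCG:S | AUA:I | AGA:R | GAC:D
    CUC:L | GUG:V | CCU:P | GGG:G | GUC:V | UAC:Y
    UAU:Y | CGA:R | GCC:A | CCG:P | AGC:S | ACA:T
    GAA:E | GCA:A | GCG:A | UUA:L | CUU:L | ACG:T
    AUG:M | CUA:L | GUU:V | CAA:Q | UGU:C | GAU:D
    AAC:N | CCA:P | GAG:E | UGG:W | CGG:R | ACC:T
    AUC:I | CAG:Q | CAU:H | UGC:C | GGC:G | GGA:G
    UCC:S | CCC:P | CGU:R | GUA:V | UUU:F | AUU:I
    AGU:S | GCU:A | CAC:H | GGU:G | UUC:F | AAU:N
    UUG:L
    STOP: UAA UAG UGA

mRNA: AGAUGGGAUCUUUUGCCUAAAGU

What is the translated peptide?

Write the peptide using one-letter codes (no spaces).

Answer: MGSFA

Derivation:
start AUG at pos 2
pos 2: AUG -> M; peptide=M
pos 5: GGA -> G; peptide=MG
pos 8: UCU -> S; peptide=MGS
pos 11: UUU -> F; peptide=MGSF
pos 14: GCC -> A; peptide=MGSFA
pos 17: UAA -> STOP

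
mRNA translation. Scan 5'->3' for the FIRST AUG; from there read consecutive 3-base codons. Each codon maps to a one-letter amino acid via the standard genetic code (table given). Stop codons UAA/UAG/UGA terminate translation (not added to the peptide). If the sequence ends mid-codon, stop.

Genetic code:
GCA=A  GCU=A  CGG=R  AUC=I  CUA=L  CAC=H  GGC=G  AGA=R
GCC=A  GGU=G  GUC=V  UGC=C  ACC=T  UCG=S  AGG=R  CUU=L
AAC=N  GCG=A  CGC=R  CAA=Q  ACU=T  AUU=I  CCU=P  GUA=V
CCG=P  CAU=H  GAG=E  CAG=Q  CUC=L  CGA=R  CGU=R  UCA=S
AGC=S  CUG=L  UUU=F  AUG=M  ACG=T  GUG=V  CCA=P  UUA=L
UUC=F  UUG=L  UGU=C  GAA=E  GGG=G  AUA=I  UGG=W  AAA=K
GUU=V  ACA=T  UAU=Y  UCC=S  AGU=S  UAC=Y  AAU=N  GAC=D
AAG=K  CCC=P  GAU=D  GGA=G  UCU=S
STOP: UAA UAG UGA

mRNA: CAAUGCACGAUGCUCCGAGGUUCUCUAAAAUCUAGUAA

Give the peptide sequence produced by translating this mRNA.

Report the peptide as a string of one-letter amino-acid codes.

Answer: MHDAPRFSKI

Derivation:
start AUG at pos 2
pos 2: AUG -> M; peptide=M
pos 5: CAC -> H; peptide=MH
pos 8: GAU -> D; peptide=MHD
pos 11: GCU -> A; peptide=MHDA
pos 14: CCG -> P; peptide=MHDAP
pos 17: AGG -> R; peptide=MHDAPR
pos 20: UUC -> F; peptide=MHDAPRF
pos 23: UCU -> S; peptide=MHDAPRFS
pos 26: AAA -> K; peptide=MHDAPRFSK
pos 29: AUC -> I; peptide=MHDAPRFSKI
pos 32: UAG -> STOP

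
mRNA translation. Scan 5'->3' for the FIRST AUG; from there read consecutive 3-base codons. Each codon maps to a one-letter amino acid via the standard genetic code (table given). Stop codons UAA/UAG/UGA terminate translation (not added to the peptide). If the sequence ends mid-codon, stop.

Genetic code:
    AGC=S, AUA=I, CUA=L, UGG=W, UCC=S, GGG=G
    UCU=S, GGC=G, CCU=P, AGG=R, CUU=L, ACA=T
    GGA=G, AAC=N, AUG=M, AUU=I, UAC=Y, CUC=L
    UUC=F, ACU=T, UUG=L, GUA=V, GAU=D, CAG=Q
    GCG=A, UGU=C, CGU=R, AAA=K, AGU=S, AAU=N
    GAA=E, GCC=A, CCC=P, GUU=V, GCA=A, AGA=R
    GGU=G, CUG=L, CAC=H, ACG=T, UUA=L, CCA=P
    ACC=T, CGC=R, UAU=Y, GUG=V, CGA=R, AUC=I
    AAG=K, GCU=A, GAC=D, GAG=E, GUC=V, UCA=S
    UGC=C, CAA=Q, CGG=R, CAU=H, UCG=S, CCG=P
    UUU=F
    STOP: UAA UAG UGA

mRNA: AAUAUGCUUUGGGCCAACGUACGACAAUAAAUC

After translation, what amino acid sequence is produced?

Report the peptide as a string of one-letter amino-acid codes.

start AUG at pos 3
pos 3: AUG -> M; peptide=M
pos 6: CUU -> L; peptide=ML
pos 9: UGG -> W; peptide=MLW
pos 12: GCC -> A; peptide=MLWA
pos 15: AAC -> N; peptide=MLWAN
pos 18: GUA -> V; peptide=MLWANV
pos 21: CGA -> R; peptide=MLWANVR
pos 24: CAA -> Q; peptide=MLWANVRQ
pos 27: UAA -> STOP

Answer: MLWANVRQ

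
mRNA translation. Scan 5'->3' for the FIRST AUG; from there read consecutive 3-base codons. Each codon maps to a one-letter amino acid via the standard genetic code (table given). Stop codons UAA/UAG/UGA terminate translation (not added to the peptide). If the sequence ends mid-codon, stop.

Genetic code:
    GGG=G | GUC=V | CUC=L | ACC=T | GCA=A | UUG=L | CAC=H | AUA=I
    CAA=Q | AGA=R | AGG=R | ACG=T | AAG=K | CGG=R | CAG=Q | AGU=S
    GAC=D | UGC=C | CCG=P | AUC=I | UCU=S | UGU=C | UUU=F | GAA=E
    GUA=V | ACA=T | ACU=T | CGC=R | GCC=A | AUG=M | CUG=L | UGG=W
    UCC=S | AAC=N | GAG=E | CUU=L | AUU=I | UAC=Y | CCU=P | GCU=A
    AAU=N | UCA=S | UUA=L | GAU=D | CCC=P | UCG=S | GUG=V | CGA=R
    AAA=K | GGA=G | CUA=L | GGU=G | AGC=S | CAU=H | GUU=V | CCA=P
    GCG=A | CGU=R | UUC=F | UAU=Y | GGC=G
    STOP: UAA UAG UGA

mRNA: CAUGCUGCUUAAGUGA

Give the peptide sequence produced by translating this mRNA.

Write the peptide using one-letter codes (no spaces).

start AUG at pos 1
pos 1: AUG -> M; peptide=M
pos 4: CUG -> L; peptide=ML
pos 7: CUU -> L; peptide=MLL
pos 10: AAG -> K; peptide=MLLK
pos 13: UGA -> STOP

Answer: MLLK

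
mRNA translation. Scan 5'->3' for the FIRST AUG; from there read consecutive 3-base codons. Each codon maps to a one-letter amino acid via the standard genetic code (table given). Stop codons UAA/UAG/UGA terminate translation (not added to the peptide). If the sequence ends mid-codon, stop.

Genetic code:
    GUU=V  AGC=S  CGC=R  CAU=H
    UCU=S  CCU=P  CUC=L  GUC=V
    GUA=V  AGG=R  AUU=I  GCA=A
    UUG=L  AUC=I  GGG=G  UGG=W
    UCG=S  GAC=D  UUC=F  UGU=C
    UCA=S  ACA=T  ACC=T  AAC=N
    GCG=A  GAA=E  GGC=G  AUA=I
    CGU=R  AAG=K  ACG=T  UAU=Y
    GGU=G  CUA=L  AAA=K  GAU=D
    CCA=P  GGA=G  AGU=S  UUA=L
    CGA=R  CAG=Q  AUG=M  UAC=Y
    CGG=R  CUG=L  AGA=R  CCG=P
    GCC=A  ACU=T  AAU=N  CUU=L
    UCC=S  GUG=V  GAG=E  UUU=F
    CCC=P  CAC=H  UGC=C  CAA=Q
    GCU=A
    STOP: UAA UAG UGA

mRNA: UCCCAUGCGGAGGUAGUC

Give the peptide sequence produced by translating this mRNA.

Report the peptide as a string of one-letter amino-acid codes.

start AUG at pos 4
pos 4: AUG -> M; peptide=M
pos 7: CGG -> R; peptide=MR
pos 10: AGG -> R; peptide=MRR
pos 13: UAG -> STOP

Answer: MRR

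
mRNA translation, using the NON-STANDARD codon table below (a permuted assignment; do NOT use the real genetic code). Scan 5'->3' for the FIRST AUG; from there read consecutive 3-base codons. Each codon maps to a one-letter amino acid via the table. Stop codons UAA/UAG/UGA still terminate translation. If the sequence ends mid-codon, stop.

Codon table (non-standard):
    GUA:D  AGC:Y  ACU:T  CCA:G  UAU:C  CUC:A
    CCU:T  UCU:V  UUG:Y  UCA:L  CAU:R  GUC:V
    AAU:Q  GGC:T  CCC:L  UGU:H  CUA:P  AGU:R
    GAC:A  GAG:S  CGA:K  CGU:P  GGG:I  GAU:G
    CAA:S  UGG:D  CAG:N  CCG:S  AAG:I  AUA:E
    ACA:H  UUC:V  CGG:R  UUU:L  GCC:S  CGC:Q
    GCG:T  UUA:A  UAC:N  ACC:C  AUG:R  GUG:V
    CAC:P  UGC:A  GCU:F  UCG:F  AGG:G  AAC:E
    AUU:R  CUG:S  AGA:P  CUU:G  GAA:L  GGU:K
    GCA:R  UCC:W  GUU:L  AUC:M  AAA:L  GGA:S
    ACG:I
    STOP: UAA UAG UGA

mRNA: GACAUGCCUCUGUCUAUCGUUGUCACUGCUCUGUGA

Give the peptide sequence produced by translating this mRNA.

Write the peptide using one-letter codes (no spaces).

Answer: RTSVMLVTFS

Derivation:
start AUG at pos 3
pos 3: AUG -> R; peptide=R
pos 6: CCU -> T; peptide=RT
pos 9: CUG -> S; peptide=RTS
pos 12: UCU -> V; peptide=RTSV
pos 15: AUC -> M; peptide=RTSVM
pos 18: GUU -> L; peptide=RTSVML
pos 21: GUC -> V; peptide=RTSVMLV
pos 24: ACU -> T; peptide=RTSVMLVT
pos 27: GCU -> F; peptide=RTSVMLVTF
pos 30: CUG -> S; peptide=RTSVMLVTFS
pos 33: UGA -> STOP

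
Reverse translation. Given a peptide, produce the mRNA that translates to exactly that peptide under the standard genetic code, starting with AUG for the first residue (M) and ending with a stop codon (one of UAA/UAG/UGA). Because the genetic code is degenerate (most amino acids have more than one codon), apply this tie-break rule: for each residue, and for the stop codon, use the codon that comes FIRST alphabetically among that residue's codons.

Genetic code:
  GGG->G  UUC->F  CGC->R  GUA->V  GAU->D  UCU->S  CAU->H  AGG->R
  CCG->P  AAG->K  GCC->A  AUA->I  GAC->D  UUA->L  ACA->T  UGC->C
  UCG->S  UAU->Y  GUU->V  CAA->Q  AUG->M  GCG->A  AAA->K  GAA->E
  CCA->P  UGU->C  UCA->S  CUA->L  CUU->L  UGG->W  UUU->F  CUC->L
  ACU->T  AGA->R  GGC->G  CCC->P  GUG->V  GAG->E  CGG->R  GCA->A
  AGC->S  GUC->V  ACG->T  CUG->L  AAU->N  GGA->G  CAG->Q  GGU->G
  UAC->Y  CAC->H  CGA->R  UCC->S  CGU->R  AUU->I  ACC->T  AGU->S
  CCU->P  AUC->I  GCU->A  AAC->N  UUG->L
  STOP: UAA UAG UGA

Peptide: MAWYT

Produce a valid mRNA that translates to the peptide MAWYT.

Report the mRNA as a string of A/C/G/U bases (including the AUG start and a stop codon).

residue 1: M -> AUG (start codon)
residue 2: A codons sorted = GCA,GCC,GCG,GCU -> pick first = GCA
residue 3: W -> UGG (only codon)
residue 4: Y codons sorted = UAC,UAU -> pick first = UAC
residue 5: T codons sorted = ACA,ACC,ACG,ACU -> pick first = ACA
terminator: stop codons sorted = UAA,UAG,UGA -> pick first = UAA

Answer: mRNA: AUGGCAUGGUACACAUAA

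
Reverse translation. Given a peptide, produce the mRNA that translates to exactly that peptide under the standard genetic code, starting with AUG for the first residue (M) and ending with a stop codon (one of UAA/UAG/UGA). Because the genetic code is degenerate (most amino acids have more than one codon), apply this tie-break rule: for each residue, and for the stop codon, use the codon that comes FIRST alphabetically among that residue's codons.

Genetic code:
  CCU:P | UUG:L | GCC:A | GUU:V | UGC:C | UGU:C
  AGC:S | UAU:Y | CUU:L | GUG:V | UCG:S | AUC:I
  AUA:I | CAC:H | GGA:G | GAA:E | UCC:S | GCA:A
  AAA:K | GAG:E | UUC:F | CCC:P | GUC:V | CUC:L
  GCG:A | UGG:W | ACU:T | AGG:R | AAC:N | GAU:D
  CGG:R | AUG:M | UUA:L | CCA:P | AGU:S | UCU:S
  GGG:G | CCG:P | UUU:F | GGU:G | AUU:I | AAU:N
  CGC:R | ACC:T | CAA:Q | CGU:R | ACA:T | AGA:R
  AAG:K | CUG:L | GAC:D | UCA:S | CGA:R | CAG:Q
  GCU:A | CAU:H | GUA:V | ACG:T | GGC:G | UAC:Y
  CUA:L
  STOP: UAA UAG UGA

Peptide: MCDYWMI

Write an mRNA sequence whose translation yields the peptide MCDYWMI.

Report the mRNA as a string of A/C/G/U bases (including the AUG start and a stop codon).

residue 1: M -> AUG (start codon)
residue 2: C codons sorted = UGC,UGU -> pick first = UGC
residue 3: D codons sorted = GAC,GAU -> pick first = GAC
residue 4: Y codons sorted = UAC,UAU -> pick first = UAC
residue 5: W -> UGG (only codon)
residue 6: M -> AUG (only codon)
residue 7: I codons sorted = AUA,AUC,AUU -> pick first = AUA
terminator: stop codons sorted = UAA,UAG,UGA -> pick first = UAA

Answer: mRNA: AUGUGCGACUACUGGAUGAUAUAA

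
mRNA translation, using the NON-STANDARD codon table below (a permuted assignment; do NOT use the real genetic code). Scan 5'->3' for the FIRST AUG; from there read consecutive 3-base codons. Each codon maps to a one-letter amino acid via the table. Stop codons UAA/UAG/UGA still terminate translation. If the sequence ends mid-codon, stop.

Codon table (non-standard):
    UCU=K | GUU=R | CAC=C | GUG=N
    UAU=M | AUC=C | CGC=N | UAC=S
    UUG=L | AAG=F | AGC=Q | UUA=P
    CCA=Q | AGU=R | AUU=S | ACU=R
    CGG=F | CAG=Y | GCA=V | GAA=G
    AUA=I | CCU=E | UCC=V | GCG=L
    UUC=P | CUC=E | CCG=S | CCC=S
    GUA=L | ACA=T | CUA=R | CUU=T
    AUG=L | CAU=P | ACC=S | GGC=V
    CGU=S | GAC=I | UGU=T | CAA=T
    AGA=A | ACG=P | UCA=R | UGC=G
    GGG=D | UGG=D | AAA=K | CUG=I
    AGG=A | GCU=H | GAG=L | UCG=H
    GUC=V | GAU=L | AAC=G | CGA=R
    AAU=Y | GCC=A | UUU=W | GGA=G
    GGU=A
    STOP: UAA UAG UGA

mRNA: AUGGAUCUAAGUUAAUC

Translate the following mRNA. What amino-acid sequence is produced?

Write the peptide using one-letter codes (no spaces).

Answer: LLRR

Derivation:
start AUG at pos 0
pos 0: AUG -> L; peptide=L
pos 3: GAU -> L; peptide=LL
pos 6: CUA -> R; peptide=LLR
pos 9: AGU -> R; peptide=LLRR
pos 12: UAA -> STOP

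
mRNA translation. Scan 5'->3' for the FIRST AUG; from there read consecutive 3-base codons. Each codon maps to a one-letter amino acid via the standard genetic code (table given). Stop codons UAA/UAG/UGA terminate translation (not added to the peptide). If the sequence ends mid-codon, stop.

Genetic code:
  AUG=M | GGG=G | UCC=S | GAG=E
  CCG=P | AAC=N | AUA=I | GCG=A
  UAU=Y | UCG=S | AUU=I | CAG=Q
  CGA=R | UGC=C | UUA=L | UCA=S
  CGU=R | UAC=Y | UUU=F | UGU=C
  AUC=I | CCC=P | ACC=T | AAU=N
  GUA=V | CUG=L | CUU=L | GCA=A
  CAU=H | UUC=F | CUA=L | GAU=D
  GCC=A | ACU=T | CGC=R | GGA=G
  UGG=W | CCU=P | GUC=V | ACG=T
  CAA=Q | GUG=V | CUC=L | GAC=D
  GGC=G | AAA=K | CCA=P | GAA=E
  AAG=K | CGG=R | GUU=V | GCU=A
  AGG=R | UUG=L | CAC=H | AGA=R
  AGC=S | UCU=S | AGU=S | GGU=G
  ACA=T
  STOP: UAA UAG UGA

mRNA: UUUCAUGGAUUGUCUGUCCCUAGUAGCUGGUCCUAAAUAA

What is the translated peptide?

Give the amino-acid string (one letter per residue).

Answer: MDCLSLVAGPK

Derivation:
start AUG at pos 4
pos 4: AUG -> M; peptide=M
pos 7: GAU -> D; peptide=MD
pos 10: UGU -> C; peptide=MDC
pos 13: CUG -> L; peptide=MDCL
pos 16: UCC -> S; peptide=MDCLS
pos 19: CUA -> L; peptide=MDCLSL
pos 22: GUA -> V; peptide=MDCLSLV
pos 25: GCU -> A; peptide=MDCLSLVA
pos 28: GGU -> G; peptide=MDCLSLVAG
pos 31: CCU -> P; peptide=MDCLSLVAGP
pos 34: AAA -> K; peptide=MDCLSLVAGPK
pos 37: UAA -> STOP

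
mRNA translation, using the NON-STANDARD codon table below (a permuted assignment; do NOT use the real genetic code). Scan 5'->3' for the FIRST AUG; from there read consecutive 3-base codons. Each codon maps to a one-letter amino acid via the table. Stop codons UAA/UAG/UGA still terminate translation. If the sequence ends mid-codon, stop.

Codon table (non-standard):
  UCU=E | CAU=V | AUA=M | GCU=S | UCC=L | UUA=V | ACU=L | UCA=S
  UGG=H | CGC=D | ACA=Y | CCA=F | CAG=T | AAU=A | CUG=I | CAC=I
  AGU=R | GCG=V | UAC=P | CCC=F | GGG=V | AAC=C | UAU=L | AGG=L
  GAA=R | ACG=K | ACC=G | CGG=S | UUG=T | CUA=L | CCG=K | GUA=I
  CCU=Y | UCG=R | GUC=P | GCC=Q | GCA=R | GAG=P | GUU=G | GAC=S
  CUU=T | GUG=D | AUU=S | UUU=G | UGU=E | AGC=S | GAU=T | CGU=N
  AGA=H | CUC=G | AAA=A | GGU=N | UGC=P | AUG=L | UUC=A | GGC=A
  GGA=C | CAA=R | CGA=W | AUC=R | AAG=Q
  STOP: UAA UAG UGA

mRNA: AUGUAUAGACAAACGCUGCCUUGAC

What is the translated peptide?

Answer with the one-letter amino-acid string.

start AUG at pos 0
pos 0: AUG -> L; peptide=L
pos 3: UAU -> L; peptide=LL
pos 6: AGA -> H; peptide=LLH
pos 9: CAA -> R; peptide=LLHR
pos 12: ACG -> K; peptide=LLHRK
pos 15: CUG -> I; peptide=LLHRKI
pos 18: CCU -> Y; peptide=LLHRKIY
pos 21: UGA -> STOP

Answer: LLHRKIY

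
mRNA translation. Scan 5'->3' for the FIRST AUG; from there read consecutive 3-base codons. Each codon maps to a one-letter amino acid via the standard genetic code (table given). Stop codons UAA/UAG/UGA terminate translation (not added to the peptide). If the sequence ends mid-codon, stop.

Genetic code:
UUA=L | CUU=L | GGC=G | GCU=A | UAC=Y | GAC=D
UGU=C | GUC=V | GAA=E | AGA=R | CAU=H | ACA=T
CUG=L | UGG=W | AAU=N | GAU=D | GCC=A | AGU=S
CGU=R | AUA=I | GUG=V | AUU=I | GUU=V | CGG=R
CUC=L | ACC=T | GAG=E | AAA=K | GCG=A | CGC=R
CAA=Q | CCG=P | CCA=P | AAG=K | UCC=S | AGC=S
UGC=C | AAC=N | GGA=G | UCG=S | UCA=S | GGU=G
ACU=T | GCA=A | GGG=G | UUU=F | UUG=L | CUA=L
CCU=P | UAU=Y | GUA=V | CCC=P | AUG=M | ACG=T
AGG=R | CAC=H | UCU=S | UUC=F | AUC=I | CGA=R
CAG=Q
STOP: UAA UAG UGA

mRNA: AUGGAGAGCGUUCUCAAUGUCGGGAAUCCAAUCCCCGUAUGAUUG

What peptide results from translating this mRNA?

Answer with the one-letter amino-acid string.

Answer: MESVLNVGNPIPV

Derivation:
start AUG at pos 0
pos 0: AUG -> M; peptide=M
pos 3: GAG -> E; peptide=ME
pos 6: AGC -> S; peptide=MES
pos 9: GUU -> V; peptide=MESV
pos 12: CUC -> L; peptide=MESVL
pos 15: AAU -> N; peptide=MESVLN
pos 18: GUC -> V; peptide=MESVLNV
pos 21: GGG -> G; peptide=MESVLNVG
pos 24: AAU -> N; peptide=MESVLNVGN
pos 27: CCA -> P; peptide=MESVLNVGNP
pos 30: AUC -> I; peptide=MESVLNVGNPI
pos 33: CCC -> P; peptide=MESVLNVGNPIP
pos 36: GUA -> V; peptide=MESVLNVGNPIPV
pos 39: UGA -> STOP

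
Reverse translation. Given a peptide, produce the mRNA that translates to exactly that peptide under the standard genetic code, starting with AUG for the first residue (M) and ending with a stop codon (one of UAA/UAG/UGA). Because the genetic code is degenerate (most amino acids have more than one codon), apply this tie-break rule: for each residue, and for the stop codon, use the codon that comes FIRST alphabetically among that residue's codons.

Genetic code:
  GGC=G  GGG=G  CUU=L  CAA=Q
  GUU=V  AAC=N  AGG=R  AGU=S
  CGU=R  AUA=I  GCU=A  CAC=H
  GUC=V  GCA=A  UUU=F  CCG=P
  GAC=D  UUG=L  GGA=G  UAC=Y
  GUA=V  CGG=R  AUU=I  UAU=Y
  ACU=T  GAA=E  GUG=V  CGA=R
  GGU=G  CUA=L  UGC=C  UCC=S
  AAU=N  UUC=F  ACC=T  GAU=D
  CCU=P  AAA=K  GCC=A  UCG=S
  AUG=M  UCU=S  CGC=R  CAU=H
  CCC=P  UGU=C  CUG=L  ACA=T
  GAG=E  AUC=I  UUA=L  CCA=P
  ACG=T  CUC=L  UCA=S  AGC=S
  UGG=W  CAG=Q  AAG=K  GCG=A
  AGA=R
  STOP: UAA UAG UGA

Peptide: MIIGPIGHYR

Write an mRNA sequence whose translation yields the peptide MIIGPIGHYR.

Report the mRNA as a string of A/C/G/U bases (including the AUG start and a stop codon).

residue 1: M -> AUG (start codon)
residue 2: I codons sorted = AUA,AUC,AUU -> pick first = AUA
residue 3: I codons sorted = AUA,AUC,AUU -> pick first = AUA
residue 4: G codons sorted = GGA,GGC,GGG,GGU -> pick first = GGA
residue 5: P codons sorted = CCA,CCC,CCG,CCU -> pick first = CCA
residue 6: I codons sorted = AUA,AUC,AUU -> pick first = AUA
residue 7: G codons sorted = GGA,GGC,GGG,GGU -> pick first = GGA
residue 8: H codons sorted = CAC,CAU -> pick first = CAC
residue 9: Y codons sorted = UAC,UAU -> pick first = UAC
residue 10: R codons sorted = AGA,AGG,CGA,CGC,CGG,CGU -> pick first = AGA
terminator: stop codons sorted = UAA,UAG,UGA -> pick first = UAA

Answer: mRNA: AUGAUAAUAGGACCAAUAGGACACUACAGAUAA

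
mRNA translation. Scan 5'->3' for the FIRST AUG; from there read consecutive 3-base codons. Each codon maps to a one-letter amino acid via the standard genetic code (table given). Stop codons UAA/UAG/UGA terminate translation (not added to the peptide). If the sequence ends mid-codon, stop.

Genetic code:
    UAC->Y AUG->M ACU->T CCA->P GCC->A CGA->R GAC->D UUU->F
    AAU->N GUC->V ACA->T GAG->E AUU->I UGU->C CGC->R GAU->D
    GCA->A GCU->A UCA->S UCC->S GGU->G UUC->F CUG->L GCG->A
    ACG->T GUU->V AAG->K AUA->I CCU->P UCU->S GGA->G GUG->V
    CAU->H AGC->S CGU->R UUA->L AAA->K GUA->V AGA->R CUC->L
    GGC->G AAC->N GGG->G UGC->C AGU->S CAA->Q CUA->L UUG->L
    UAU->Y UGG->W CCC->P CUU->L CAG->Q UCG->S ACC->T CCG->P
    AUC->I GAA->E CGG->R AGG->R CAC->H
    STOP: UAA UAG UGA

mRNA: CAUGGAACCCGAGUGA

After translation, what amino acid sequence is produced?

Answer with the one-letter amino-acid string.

start AUG at pos 1
pos 1: AUG -> M; peptide=M
pos 4: GAA -> E; peptide=ME
pos 7: CCC -> P; peptide=MEP
pos 10: GAG -> E; peptide=MEPE
pos 13: UGA -> STOP

Answer: MEPE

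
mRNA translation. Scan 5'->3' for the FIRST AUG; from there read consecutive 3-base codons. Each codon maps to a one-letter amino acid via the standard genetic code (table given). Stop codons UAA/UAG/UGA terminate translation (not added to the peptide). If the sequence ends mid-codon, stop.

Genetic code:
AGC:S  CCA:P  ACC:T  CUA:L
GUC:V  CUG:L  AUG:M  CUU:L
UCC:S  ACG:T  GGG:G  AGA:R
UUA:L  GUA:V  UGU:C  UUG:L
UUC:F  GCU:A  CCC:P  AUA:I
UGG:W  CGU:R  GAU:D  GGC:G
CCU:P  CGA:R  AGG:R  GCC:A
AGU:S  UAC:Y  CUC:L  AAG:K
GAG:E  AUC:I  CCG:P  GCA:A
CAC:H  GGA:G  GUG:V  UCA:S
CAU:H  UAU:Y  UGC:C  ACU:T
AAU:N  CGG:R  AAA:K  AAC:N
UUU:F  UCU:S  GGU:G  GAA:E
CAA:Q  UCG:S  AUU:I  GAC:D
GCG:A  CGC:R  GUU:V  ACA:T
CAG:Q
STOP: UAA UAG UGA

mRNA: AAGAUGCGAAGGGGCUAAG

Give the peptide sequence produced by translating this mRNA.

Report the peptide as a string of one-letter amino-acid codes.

start AUG at pos 3
pos 3: AUG -> M; peptide=M
pos 6: CGA -> R; peptide=MR
pos 9: AGG -> R; peptide=MRR
pos 12: GGC -> G; peptide=MRRG
pos 15: UAA -> STOP

Answer: MRRG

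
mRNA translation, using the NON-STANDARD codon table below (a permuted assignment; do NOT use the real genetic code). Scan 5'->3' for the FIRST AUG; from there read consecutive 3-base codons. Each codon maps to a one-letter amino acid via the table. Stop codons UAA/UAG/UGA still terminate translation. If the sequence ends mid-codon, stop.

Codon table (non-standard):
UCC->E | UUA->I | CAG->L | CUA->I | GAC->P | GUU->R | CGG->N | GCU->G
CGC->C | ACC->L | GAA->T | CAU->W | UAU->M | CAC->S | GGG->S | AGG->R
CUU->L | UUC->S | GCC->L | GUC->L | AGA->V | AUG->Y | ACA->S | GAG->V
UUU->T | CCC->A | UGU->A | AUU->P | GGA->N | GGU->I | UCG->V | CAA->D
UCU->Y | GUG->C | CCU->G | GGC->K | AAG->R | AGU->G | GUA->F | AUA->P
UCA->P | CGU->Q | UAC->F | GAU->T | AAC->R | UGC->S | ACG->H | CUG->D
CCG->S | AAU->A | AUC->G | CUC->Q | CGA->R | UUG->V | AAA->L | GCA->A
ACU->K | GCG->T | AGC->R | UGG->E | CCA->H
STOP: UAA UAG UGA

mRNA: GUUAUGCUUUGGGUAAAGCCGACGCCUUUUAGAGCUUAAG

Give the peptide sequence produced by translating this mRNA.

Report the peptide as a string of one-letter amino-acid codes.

Answer: YLEFRSHGTVG

Derivation:
start AUG at pos 3
pos 3: AUG -> Y; peptide=Y
pos 6: CUU -> L; peptide=YL
pos 9: UGG -> E; peptide=YLE
pos 12: GUA -> F; peptide=YLEF
pos 15: AAG -> R; peptide=YLEFR
pos 18: CCG -> S; peptide=YLEFRS
pos 21: ACG -> H; peptide=YLEFRSH
pos 24: CCU -> G; peptide=YLEFRSHG
pos 27: UUU -> T; peptide=YLEFRSHGT
pos 30: AGA -> V; peptide=YLEFRSHGTV
pos 33: GCU -> G; peptide=YLEFRSHGTVG
pos 36: UAA -> STOP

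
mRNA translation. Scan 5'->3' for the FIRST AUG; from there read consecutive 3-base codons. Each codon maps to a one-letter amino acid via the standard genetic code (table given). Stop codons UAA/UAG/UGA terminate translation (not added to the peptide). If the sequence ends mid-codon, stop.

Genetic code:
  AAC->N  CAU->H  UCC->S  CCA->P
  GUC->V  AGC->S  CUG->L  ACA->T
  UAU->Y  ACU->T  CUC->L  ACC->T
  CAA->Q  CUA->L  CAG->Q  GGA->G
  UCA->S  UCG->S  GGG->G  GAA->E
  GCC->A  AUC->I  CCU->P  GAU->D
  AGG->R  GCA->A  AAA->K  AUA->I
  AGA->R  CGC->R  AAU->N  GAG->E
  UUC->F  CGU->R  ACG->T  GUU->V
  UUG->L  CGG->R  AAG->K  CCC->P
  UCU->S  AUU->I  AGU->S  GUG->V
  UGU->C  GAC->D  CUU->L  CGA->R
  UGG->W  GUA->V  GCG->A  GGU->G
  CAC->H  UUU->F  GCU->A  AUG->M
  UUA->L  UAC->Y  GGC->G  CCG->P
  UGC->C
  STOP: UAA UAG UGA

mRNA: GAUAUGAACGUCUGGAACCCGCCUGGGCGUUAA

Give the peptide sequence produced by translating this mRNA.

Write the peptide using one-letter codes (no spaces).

Answer: MNVWNPPGR

Derivation:
start AUG at pos 3
pos 3: AUG -> M; peptide=M
pos 6: AAC -> N; peptide=MN
pos 9: GUC -> V; peptide=MNV
pos 12: UGG -> W; peptide=MNVW
pos 15: AAC -> N; peptide=MNVWN
pos 18: CCG -> P; peptide=MNVWNP
pos 21: CCU -> P; peptide=MNVWNPP
pos 24: GGG -> G; peptide=MNVWNPPG
pos 27: CGU -> R; peptide=MNVWNPPGR
pos 30: UAA -> STOP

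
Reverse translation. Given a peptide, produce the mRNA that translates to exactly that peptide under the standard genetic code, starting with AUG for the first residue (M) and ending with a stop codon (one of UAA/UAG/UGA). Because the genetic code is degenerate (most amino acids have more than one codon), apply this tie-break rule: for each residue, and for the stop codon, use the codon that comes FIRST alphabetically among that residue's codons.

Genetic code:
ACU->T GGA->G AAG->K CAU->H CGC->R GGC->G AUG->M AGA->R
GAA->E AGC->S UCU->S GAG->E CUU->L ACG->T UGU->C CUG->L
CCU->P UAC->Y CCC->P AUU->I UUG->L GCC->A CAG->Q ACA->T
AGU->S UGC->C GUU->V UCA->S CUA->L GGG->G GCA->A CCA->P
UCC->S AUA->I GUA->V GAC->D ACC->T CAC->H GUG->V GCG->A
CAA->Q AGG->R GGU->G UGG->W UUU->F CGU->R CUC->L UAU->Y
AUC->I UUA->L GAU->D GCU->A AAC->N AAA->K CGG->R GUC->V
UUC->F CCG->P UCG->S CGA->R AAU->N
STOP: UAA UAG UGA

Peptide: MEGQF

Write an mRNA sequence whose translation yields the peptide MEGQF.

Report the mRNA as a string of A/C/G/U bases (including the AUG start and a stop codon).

residue 1: M -> AUG (start codon)
residue 2: E codons sorted = GAA,GAG -> pick first = GAA
residue 3: G codons sorted = GGA,GGC,GGG,GGU -> pick first = GGA
residue 4: Q codons sorted = CAA,CAG -> pick first = CAA
residue 5: F codons sorted = UUC,UUU -> pick first = UUC
terminator: stop codons sorted = UAA,UAG,UGA -> pick first = UAA

Answer: mRNA: AUGGAAGGACAAUUCUAA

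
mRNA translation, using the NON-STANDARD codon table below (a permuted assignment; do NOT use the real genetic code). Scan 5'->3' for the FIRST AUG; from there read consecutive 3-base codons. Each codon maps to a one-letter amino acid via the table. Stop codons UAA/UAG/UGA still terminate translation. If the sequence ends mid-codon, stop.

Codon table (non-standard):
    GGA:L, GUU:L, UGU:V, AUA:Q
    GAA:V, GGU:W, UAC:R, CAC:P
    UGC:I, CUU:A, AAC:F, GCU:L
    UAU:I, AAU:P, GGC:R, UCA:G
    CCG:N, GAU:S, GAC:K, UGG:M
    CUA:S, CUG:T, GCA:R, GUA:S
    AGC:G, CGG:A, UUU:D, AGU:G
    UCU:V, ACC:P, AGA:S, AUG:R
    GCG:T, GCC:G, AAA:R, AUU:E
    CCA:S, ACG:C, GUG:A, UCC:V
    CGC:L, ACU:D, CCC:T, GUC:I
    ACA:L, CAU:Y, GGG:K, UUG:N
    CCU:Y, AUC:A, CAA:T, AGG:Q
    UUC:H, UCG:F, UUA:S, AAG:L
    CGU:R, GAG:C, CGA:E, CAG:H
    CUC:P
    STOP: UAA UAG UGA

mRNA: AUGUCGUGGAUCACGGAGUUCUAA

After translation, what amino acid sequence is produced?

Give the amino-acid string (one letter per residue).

Answer: RFMACCH

Derivation:
start AUG at pos 0
pos 0: AUG -> R; peptide=R
pos 3: UCG -> F; peptide=RF
pos 6: UGG -> M; peptide=RFM
pos 9: AUC -> A; peptide=RFMA
pos 12: ACG -> C; peptide=RFMAC
pos 15: GAG -> C; peptide=RFMACC
pos 18: UUC -> H; peptide=RFMACCH
pos 21: UAA -> STOP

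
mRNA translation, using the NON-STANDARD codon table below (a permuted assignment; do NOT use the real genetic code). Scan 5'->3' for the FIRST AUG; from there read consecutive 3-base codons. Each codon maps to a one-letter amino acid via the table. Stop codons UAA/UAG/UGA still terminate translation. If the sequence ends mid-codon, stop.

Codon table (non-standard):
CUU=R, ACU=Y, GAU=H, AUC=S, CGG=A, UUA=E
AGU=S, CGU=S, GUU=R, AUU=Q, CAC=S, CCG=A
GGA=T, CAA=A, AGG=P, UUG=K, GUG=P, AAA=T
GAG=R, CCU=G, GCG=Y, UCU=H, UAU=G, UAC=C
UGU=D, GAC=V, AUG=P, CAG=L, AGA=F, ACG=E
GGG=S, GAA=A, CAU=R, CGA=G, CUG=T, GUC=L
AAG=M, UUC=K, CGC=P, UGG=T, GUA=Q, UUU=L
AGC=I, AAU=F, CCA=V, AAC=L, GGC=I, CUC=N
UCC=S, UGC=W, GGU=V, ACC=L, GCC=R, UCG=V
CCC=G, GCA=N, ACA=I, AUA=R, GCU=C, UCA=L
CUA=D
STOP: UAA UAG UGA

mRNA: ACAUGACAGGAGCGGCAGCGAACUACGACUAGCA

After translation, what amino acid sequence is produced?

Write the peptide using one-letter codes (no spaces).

start AUG at pos 2
pos 2: AUG -> P; peptide=P
pos 5: ACA -> I; peptide=PI
pos 8: GGA -> T; peptide=PIT
pos 11: GCG -> Y; peptide=PITY
pos 14: GCA -> N; peptide=PITYN
pos 17: GCG -> Y; peptide=PITYNY
pos 20: AAC -> L; peptide=PITYNYL
pos 23: UAC -> C; peptide=PITYNYLC
pos 26: GAC -> V; peptide=PITYNYLCV
pos 29: UAG -> STOP

Answer: PITYNYLCV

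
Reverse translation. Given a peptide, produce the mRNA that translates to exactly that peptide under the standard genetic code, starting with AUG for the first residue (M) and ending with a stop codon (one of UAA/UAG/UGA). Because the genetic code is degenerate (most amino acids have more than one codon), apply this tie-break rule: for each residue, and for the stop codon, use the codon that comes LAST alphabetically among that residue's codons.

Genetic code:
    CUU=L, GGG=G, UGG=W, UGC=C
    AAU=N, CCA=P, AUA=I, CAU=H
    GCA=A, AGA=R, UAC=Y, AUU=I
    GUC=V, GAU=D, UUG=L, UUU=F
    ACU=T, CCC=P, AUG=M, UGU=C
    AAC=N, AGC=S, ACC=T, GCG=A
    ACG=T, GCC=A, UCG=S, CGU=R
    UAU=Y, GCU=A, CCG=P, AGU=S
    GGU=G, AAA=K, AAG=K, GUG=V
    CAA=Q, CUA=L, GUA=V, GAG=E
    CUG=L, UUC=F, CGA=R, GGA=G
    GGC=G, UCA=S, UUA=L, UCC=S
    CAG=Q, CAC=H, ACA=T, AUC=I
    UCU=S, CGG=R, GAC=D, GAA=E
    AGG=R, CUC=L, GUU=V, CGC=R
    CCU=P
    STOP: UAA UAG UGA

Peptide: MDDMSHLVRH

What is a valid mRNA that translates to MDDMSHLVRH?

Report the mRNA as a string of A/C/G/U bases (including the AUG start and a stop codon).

residue 1: M -> AUG (start codon)
residue 2: D codons sorted = GAC,GAU -> pick last = GAU
residue 3: D codons sorted = GAC,GAU -> pick last = GAU
residue 4: M -> AUG (only codon)
residue 5: S codons sorted = AGC,AGU,UCA,UCC,UCG,UCU -> pick last = UCU
residue 6: H codons sorted = CAC,CAU -> pick last = CAU
residue 7: L codons sorted = CUA,CUC,CUG,CUU,UUA,UUG -> pick last = UUG
residue 8: V codons sorted = GUA,GUC,GUG,GUU -> pick last = GUU
residue 9: R codons sorted = AGA,AGG,CGA,CGC,CGG,CGU -> pick last = CGU
residue 10: H codons sorted = CAC,CAU -> pick last = CAU
terminator: stop codons sorted = UAA,UAG,UGA -> pick last = UGA

Answer: mRNA: AUGGAUGAUAUGUCUCAUUUGGUUCGUCAUUGA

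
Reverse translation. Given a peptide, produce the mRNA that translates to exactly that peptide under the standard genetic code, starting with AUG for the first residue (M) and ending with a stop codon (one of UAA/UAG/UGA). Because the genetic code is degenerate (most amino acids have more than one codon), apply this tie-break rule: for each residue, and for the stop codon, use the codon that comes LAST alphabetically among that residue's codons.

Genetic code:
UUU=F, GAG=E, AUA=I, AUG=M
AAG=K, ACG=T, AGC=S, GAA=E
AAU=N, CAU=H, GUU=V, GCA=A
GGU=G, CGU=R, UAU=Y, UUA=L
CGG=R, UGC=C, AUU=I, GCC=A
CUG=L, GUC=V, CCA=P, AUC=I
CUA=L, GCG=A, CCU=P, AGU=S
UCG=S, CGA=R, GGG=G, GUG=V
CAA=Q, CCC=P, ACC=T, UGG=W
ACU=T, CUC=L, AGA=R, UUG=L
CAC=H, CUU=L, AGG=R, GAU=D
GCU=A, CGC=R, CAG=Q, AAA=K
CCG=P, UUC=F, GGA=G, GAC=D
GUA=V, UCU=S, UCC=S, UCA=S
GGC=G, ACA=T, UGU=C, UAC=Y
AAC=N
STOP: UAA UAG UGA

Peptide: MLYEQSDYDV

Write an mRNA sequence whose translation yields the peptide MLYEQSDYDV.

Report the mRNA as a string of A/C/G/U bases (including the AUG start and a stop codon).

Answer: mRNA: AUGUUGUAUGAGCAGUCUGAUUAUGAUGUUUGA

Derivation:
residue 1: M -> AUG (start codon)
residue 2: L codons sorted = CUA,CUC,CUG,CUU,UUA,UUG -> pick last = UUG
residue 3: Y codons sorted = UAC,UAU -> pick last = UAU
residue 4: E codons sorted = GAA,GAG -> pick last = GAG
residue 5: Q codons sorted = CAA,CAG -> pick last = CAG
residue 6: S codons sorted = AGC,AGU,UCA,UCC,UCG,UCU -> pick last = UCU
residue 7: D codons sorted = GAC,GAU -> pick last = GAU
residue 8: Y codons sorted = UAC,UAU -> pick last = UAU
residue 9: D codons sorted = GAC,GAU -> pick last = GAU
residue 10: V codons sorted = GUA,GUC,GUG,GUU -> pick last = GUU
terminator: stop codons sorted = UAA,UAG,UGA -> pick last = UGA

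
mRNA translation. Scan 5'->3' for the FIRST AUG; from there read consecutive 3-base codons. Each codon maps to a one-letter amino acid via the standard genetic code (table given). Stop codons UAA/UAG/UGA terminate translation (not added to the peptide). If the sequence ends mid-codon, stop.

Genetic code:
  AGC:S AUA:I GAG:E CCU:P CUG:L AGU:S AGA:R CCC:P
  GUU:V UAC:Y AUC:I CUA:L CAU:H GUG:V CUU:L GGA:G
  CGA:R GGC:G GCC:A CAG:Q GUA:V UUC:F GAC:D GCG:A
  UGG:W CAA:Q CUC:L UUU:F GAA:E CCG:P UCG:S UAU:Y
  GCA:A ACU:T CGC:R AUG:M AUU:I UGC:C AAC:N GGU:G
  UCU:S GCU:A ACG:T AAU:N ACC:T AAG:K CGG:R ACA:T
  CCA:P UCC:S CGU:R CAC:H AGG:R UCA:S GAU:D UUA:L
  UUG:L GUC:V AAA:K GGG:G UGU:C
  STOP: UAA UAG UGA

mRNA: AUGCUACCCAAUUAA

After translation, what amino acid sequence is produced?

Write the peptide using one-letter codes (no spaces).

Answer: MLPN

Derivation:
start AUG at pos 0
pos 0: AUG -> M; peptide=M
pos 3: CUA -> L; peptide=ML
pos 6: CCC -> P; peptide=MLP
pos 9: AAU -> N; peptide=MLPN
pos 12: UAA -> STOP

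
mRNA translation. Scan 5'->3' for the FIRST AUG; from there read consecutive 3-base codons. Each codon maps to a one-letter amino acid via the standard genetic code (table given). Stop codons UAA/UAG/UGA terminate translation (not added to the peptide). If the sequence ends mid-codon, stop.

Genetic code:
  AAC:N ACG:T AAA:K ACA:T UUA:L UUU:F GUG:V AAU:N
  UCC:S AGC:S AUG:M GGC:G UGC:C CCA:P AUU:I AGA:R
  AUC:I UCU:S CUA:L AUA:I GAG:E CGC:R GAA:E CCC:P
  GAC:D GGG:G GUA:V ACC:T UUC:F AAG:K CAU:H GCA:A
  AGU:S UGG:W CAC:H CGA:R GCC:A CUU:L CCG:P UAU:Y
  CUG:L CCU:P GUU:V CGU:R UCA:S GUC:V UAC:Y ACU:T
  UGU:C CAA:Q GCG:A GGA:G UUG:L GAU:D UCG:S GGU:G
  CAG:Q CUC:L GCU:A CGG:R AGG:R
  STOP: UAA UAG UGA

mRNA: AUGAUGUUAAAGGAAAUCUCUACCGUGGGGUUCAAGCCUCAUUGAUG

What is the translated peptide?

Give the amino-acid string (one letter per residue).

Answer: MMLKEISTVGFKPH

Derivation:
start AUG at pos 0
pos 0: AUG -> M; peptide=M
pos 3: AUG -> M; peptide=MM
pos 6: UUA -> L; peptide=MML
pos 9: AAG -> K; peptide=MMLK
pos 12: GAA -> E; peptide=MMLKE
pos 15: AUC -> I; peptide=MMLKEI
pos 18: UCU -> S; peptide=MMLKEIS
pos 21: ACC -> T; peptide=MMLKEIST
pos 24: GUG -> V; peptide=MMLKEISTV
pos 27: GGG -> G; peptide=MMLKEISTVG
pos 30: UUC -> F; peptide=MMLKEISTVGF
pos 33: AAG -> K; peptide=MMLKEISTVGFK
pos 36: CCU -> P; peptide=MMLKEISTVGFKP
pos 39: CAU -> H; peptide=MMLKEISTVGFKPH
pos 42: UGA -> STOP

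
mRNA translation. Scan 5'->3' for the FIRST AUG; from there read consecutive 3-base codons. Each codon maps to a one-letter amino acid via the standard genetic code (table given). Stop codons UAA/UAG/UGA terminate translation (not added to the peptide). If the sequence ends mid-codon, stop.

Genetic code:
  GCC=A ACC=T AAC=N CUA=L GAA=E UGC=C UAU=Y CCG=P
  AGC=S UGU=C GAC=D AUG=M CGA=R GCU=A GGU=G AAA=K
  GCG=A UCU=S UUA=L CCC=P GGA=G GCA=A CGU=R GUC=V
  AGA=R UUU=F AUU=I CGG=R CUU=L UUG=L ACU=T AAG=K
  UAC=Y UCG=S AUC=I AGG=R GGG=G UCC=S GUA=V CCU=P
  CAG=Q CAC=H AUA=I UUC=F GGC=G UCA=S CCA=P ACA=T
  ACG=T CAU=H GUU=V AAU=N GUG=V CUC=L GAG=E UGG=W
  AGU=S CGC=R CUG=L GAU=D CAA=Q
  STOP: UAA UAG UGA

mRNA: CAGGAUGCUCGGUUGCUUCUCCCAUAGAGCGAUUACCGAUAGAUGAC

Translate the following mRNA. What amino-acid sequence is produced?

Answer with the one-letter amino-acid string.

start AUG at pos 4
pos 4: AUG -> M; peptide=M
pos 7: CUC -> L; peptide=ML
pos 10: GGU -> G; peptide=MLG
pos 13: UGC -> C; peptide=MLGC
pos 16: UUC -> F; peptide=MLGCF
pos 19: UCC -> S; peptide=MLGCFS
pos 22: CAU -> H; peptide=MLGCFSH
pos 25: AGA -> R; peptide=MLGCFSHR
pos 28: GCG -> A; peptide=MLGCFSHRA
pos 31: AUU -> I; peptide=MLGCFSHRAI
pos 34: ACC -> T; peptide=MLGCFSHRAIT
pos 37: GAU -> D; peptide=MLGCFSHRAITD
pos 40: AGA -> R; peptide=MLGCFSHRAITDR
pos 43: UGA -> STOP

Answer: MLGCFSHRAITDR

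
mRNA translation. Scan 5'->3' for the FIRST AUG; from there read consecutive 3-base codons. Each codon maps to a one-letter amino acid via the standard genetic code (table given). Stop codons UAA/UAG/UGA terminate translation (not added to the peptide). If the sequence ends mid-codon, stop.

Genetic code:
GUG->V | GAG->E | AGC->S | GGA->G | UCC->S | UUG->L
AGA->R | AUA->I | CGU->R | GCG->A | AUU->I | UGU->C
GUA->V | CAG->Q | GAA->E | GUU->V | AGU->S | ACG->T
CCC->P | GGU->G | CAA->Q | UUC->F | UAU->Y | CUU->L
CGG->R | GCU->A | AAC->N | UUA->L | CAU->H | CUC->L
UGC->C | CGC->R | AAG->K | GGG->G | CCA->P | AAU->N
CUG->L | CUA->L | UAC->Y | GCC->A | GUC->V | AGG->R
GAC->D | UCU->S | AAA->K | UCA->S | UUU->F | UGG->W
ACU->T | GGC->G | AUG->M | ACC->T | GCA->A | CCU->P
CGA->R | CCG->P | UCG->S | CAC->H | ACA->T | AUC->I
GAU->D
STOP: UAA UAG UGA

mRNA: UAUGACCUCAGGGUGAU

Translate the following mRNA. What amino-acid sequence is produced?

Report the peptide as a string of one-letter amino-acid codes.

Answer: MTSG

Derivation:
start AUG at pos 1
pos 1: AUG -> M; peptide=M
pos 4: ACC -> T; peptide=MT
pos 7: UCA -> S; peptide=MTS
pos 10: GGG -> G; peptide=MTSG
pos 13: UGA -> STOP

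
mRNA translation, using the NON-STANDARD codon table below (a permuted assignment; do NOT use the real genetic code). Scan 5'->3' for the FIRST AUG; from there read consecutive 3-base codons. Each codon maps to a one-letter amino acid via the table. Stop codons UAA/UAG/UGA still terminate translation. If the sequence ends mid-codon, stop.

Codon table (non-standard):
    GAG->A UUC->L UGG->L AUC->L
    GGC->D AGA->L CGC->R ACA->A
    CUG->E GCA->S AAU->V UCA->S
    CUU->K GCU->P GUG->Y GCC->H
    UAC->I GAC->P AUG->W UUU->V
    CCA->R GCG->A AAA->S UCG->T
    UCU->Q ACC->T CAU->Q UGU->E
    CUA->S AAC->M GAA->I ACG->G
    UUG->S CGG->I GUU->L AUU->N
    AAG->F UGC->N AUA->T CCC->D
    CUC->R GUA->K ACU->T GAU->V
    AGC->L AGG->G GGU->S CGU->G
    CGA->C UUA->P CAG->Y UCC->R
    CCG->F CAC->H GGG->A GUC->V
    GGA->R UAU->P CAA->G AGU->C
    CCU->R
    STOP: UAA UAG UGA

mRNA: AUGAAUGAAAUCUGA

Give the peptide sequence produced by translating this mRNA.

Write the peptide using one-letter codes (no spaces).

start AUG at pos 0
pos 0: AUG -> W; peptide=W
pos 3: AAU -> V; peptide=WV
pos 6: GAA -> I; peptide=WVI
pos 9: AUC -> L; peptide=WVIL
pos 12: UGA -> STOP

Answer: WVIL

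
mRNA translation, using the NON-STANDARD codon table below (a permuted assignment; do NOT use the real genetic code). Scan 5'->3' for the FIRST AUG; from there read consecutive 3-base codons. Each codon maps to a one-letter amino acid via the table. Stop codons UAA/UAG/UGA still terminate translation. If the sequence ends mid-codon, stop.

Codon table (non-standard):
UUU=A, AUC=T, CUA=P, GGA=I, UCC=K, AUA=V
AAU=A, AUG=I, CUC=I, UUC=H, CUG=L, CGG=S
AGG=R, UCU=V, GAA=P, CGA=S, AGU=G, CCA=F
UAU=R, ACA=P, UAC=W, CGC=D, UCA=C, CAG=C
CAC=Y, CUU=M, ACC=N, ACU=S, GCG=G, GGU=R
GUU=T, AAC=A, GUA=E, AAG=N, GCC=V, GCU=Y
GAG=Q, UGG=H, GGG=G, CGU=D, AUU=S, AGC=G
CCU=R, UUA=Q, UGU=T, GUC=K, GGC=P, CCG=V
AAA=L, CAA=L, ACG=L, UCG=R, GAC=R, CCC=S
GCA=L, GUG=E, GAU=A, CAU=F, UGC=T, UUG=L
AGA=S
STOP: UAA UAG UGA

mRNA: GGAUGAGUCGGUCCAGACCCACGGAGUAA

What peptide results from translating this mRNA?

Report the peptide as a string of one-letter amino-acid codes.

start AUG at pos 2
pos 2: AUG -> I; peptide=I
pos 5: AGU -> G; peptide=IG
pos 8: CGG -> S; peptide=IGS
pos 11: UCC -> K; peptide=IGSK
pos 14: AGA -> S; peptide=IGSKS
pos 17: CCC -> S; peptide=IGSKSS
pos 20: ACG -> L; peptide=IGSKSSL
pos 23: GAG -> Q; peptide=IGSKSSLQ
pos 26: UAA -> STOP

Answer: IGSKSSLQ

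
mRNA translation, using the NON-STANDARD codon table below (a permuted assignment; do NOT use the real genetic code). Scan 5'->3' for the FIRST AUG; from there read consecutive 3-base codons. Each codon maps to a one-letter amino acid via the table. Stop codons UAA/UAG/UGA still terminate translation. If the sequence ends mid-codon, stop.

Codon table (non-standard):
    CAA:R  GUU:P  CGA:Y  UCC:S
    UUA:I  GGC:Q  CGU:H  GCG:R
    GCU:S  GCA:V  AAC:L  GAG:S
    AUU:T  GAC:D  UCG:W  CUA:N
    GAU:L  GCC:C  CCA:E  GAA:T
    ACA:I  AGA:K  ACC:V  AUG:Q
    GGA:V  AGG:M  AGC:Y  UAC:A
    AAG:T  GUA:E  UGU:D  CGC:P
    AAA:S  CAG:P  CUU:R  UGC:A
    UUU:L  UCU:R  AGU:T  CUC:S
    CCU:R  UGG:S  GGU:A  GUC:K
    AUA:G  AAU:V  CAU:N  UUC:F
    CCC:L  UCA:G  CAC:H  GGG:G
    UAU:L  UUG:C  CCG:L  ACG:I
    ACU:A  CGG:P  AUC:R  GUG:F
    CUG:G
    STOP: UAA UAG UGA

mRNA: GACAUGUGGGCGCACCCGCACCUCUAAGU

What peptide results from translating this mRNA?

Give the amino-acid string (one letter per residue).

Answer: QSRHLHS

Derivation:
start AUG at pos 3
pos 3: AUG -> Q; peptide=Q
pos 6: UGG -> S; peptide=QS
pos 9: GCG -> R; peptide=QSR
pos 12: CAC -> H; peptide=QSRH
pos 15: CCG -> L; peptide=QSRHL
pos 18: CAC -> H; peptide=QSRHLH
pos 21: CUC -> S; peptide=QSRHLHS
pos 24: UAA -> STOP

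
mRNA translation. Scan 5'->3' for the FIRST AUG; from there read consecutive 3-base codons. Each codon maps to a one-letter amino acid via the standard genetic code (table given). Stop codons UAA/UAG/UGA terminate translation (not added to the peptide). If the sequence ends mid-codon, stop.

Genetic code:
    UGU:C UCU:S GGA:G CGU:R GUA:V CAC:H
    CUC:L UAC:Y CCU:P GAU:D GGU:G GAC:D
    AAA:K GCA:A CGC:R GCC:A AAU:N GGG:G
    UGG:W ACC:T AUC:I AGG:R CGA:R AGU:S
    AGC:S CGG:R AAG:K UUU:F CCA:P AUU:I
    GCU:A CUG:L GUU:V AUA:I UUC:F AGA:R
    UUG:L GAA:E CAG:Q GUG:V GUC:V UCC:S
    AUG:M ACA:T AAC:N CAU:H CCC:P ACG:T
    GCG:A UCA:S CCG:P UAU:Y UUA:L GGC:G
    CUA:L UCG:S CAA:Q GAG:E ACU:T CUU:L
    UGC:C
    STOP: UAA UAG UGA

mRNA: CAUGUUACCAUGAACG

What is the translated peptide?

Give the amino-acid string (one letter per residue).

Answer: MLP

Derivation:
start AUG at pos 1
pos 1: AUG -> M; peptide=M
pos 4: UUA -> L; peptide=ML
pos 7: CCA -> P; peptide=MLP
pos 10: UGA -> STOP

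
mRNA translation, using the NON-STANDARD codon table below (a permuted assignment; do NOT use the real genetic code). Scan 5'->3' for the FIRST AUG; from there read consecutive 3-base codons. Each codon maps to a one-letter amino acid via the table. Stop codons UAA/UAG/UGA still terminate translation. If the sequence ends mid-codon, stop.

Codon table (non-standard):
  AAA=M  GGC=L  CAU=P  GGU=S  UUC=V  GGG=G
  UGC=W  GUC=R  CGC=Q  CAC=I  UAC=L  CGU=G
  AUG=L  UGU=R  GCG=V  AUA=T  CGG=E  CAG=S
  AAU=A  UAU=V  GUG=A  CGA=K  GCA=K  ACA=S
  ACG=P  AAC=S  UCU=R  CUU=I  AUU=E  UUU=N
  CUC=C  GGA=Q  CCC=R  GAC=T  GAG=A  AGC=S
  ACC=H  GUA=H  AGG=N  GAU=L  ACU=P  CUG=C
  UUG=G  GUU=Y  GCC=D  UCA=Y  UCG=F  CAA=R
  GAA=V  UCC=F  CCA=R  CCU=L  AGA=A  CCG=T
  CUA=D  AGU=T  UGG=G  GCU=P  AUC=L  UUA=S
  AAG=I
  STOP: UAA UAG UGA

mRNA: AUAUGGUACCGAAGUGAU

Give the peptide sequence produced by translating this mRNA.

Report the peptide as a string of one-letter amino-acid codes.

start AUG at pos 2
pos 2: AUG -> L; peptide=L
pos 5: GUA -> H; peptide=LH
pos 8: CCG -> T; peptide=LHT
pos 11: AAG -> I; peptide=LHTI
pos 14: UGA -> STOP

Answer: LHTI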